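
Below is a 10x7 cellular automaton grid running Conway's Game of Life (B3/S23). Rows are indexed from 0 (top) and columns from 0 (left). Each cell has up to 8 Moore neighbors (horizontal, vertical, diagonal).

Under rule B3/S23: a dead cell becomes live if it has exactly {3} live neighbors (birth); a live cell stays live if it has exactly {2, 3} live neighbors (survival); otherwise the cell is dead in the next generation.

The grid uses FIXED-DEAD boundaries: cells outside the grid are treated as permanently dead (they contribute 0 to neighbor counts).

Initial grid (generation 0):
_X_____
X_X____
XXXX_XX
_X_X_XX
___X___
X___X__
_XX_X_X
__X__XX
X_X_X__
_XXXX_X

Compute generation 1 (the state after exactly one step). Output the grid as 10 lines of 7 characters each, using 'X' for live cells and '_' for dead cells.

Simulating step by step:
Generation 0 (given above): 31 live cells
Generation 1: 32 live cells
(generation 1 grid is the final answer)

Answer: _X_____
X__X___
X__X_XX
XX_X_XX
__XX_X_
_XX_XX_
_XX_X_X
__X_X_X
____X_X
_XX_XX_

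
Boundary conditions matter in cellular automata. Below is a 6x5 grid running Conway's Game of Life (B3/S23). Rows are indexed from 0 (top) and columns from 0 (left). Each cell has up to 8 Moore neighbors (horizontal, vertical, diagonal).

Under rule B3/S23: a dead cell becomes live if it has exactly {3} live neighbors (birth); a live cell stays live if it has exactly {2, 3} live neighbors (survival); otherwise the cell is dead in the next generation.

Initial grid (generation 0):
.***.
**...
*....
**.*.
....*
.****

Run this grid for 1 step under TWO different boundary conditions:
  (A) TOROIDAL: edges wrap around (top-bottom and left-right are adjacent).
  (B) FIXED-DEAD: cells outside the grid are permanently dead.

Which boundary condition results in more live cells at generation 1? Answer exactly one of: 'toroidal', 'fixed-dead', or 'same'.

Under TOROIDAL boundary, generation 1:
.....
*...*
..*..
**...
.....
.*..*
Population = 7

Under FIXED-DEAD boundary, generation 1:
***..
*....
..*..
**...
*...*
..***
Population = 12

Comparison: toroidal=7, fixed-dead=12 -> fixed-dead

Answer: fixed-dead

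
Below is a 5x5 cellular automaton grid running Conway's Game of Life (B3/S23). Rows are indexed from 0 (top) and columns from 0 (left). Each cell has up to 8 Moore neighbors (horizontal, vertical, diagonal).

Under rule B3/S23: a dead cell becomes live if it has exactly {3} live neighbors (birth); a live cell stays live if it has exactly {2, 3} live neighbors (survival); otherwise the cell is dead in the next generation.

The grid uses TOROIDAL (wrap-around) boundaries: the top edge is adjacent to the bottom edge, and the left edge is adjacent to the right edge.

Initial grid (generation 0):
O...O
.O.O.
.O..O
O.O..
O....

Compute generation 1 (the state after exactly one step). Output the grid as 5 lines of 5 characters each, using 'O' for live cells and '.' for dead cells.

Simulating step by step:
Generation 0 (given above): 9 live cells
Generation 1: 12 live cells
(generation 1 grid is the final answer)

Answer: OO..O
.OOO.
.O.OO
O...O
O....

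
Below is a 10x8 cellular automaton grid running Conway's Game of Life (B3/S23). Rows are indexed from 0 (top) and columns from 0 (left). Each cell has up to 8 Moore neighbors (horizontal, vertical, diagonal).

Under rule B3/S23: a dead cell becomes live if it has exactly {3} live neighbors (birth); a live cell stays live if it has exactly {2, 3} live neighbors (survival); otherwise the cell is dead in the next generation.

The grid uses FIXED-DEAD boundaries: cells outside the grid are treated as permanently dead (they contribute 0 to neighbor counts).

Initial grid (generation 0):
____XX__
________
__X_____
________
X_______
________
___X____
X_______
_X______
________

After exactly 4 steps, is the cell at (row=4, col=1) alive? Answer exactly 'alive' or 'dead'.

Simulating step by step:
Generation 0 (given above): 7 live cells
Generation 1: 0 live cells
________
________
________
________
________
________
________
________
________
________
Generation 2: 0 live cells
________
________
________
________
________
________
________
________
________
________
Generation 3: 0 live cells
________
________
________
________
________
________
________
________
________
________
Generation 4: 0 live cells
________
________
________
________
________
________
________
________
________
________

Cell (4,1) at generation 4: 0 -> dead

Answer: dead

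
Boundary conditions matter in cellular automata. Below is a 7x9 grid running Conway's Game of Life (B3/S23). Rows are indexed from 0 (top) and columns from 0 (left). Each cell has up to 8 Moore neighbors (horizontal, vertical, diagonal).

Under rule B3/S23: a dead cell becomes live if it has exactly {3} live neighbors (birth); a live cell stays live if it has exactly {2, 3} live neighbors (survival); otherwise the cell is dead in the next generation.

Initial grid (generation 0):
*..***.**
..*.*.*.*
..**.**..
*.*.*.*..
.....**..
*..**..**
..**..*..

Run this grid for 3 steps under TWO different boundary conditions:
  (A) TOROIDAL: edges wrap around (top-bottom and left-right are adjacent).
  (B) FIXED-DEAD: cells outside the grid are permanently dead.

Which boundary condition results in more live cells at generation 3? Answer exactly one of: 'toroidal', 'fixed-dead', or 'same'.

Under TOROIDAL boundary, generation 3:
.......**
*.....*..
****.....
**.*.....
***......
.......**
.........
Population = 16

Under FIXED-DEAD boundary, generation 3:
.**.*****
.**.*...*
....**.**
.***....*
**......*
.**....*.
...**.*..
Population = 28

Comparison: toroidal=16, fixed-dead=28 -> fixed-dead

Answer: fixed-dead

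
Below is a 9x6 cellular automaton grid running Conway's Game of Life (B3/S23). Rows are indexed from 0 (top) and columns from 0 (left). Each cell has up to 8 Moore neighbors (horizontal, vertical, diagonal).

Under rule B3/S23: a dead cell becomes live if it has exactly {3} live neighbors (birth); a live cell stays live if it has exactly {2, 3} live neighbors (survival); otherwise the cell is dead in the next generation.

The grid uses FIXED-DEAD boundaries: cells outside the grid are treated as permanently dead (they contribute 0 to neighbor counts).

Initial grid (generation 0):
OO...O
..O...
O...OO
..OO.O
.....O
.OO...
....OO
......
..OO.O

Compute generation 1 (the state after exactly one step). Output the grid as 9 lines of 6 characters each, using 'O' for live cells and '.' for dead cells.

Simulating step by step:
Generation 0 (given above): 18 live cells
Generation 1: 17 live cells
(generation 1 grid is the final answer)

Answer: .O....
O...OO
.OO.OO
...O.O
.O.OO.
....OO
......
...O.O
......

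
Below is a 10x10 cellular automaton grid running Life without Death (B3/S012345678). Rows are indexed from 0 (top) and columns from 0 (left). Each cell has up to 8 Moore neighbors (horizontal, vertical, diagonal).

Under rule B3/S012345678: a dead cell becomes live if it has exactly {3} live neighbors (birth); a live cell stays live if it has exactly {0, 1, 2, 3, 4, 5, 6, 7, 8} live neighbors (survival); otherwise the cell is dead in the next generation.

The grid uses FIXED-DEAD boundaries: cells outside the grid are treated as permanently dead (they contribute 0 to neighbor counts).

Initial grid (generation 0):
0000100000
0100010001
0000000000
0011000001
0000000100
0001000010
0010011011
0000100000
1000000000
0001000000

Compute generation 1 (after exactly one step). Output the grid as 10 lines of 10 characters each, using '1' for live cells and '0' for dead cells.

Simulating step by step:
Generation 0 (given above): 18 live cells
Generation 1: 28 live cells
(generation 1 grid is the final answer)

Answer: 0000100000
0100010001
0010000000
0011000001
0011000110
0001001011
0011111111
0000110000
1000000000
0001000000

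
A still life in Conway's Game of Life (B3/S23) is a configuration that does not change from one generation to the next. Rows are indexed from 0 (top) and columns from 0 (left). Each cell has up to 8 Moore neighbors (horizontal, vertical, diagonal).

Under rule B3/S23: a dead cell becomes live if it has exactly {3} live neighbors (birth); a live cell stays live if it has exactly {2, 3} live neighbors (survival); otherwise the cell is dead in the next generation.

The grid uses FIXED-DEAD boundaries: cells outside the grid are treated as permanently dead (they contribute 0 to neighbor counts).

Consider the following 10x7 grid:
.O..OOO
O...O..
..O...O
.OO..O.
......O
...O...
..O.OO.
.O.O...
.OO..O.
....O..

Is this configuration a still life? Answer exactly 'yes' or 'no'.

Compute generation 1 and compare to generation 0 (given above):
Generation 1:
....OO.
.O.OO.O
..OO.O.
.OO..OO
..O....
...OOO.
..O.O..
.O.O.O.
.OOOO..
.......
Cell (0,1) differs: gen0=1 vs gen1=0 -> NOT a still life.

Answer: no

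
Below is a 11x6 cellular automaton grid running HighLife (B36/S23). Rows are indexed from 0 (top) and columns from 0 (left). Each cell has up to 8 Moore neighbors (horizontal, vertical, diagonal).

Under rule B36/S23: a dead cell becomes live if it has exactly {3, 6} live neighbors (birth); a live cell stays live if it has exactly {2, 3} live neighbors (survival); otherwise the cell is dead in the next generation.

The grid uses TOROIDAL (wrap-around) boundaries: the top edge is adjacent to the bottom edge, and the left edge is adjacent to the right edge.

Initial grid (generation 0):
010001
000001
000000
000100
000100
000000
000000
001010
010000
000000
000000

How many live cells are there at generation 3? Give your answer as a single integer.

Simulating step by step:
Generation 0 (given above): 8 live cells
Generation 1: 2 live cells
100000
100000
000000
000000
000000
000000
000000
000000
000000
000000
000000
Generation 2: 0 live cells
000000
000000
000000
000000
000000
000000
000000
000000
000000
000000
000000
Generation 3: 0 live cells
000000
000000
000000
000000
000000
000000
000000
000000
000000
000000
000000
Population at generation 3: 0

Answer: 0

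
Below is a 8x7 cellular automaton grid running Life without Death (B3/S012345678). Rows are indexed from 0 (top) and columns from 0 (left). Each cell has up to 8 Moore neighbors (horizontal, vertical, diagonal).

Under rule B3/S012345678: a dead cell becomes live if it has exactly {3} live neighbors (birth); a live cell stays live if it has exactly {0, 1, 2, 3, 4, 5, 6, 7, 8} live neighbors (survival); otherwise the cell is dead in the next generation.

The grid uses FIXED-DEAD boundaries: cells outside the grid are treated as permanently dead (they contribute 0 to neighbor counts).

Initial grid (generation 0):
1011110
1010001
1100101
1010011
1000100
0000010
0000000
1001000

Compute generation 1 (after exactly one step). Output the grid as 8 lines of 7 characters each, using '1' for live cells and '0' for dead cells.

Answer: 1011110
1010001
1111101
1011111
1100101
0000010
0000000
1001000

Derivation:
Simulating step by step:
Generation 0 (given above): 21 live cells
Generation 1: 27 live cells
(generation 1 grid is the final answer)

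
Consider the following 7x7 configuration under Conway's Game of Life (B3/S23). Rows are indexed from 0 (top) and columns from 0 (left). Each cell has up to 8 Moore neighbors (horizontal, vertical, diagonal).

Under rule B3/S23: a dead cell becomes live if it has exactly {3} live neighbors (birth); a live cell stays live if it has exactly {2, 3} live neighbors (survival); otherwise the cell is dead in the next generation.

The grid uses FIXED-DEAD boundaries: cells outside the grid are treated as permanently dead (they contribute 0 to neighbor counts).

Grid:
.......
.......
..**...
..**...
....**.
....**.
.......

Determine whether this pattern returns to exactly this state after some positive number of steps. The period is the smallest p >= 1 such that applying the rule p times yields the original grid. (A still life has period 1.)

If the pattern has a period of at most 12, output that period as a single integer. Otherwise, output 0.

Answer: 2

Derivation:
Simulating and comparing each generation to the original:
Gen 0 (original, given above): 8 live cells
Gen 1: 6 live cells, differs from original
Gen 2: 8 live cells, MATCHES original -> period = 2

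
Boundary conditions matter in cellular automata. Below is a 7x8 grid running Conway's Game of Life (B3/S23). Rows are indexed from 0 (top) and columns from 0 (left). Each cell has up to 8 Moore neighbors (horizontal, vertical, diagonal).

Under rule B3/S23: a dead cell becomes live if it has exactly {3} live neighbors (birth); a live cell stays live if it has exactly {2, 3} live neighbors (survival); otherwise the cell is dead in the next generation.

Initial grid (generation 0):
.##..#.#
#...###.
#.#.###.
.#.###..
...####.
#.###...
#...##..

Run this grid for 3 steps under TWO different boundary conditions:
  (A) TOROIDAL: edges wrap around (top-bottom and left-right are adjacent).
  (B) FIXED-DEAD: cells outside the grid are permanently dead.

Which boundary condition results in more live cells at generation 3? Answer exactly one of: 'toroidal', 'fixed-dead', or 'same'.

Answer: toroidal

Derivation:
Under TOROIDAL boundary, generation 3:
####....
...#...#
......#.
..#...##
........
.##.....
........
Population = 12

Under FIXED-DEAD boundary, generation 3:
.##.....
#.##....
#.......
..#.....
........
........
#.#.....
Population = 9

Comparison: toroidal=12, fixed-dead=9 -> toroidal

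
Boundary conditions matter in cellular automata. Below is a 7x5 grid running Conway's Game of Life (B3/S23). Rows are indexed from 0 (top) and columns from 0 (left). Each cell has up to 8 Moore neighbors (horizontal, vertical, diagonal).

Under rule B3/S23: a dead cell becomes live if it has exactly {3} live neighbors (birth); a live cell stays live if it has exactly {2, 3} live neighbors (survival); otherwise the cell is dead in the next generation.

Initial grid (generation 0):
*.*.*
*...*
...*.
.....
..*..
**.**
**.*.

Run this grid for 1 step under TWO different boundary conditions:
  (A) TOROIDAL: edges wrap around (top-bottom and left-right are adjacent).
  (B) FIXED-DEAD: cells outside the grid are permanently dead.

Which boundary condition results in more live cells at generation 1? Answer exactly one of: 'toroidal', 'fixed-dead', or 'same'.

Under TOROIDAL boundary, generation 1:
..*..
**...
....*
.....
*****
...*.
.....
Population = 10

Under FIXED-DEAD boundary, generation 1:
.*.*.
.*..*
.....
.....
.***.
*..**
**.**
Population = 14

Comparison: toroidal=10, fixed-dead=14 -> fixed-dead

Answer: fixed-dead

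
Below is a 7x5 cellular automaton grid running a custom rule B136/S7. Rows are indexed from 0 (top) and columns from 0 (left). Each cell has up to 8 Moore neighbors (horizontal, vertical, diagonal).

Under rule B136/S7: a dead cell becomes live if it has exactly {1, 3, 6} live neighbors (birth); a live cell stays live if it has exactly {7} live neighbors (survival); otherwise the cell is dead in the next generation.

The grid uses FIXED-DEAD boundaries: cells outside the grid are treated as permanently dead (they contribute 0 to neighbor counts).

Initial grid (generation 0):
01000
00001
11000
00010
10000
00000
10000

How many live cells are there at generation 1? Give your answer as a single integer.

Simulating step by step:
Generation 0 (given above): 7 live cells
Generation 1: 15 live cells
10111
11010
00000
11001
01111
00000
01000
Population at generation 1: 15

Answer: 15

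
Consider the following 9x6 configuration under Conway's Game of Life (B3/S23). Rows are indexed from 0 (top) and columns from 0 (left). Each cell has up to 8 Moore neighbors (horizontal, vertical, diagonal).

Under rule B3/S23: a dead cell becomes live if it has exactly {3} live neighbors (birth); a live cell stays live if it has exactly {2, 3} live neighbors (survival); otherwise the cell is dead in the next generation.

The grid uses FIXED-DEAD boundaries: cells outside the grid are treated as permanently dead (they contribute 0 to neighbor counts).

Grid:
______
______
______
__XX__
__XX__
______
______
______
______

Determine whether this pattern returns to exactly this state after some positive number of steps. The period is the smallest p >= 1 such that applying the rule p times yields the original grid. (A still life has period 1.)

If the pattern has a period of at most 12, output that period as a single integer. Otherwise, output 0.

Simulating and comparing each generation to the original:
Gen 0 (original, given above): 4 live cells
Gen 1: 4 live cells, MATCHES original -> period = 1

Answer: 1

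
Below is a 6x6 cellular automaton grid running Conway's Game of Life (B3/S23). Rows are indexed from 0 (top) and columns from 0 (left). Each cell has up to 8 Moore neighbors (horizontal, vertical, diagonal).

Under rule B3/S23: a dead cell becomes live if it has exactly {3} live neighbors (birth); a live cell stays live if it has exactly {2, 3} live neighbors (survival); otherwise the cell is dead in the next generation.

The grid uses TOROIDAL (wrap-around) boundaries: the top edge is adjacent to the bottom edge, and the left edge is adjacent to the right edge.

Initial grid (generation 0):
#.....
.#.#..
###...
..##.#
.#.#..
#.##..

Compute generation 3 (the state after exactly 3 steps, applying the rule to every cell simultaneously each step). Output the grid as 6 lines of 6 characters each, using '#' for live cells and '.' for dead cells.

Answer: .#.#.#
#....#
..##..
.#....
......
......

Derivation:
Simulating step by step:
Generation 0 (given above): 14 live cells
Generation 1: 11 live cells
#..#..
......
#...#.
...##.
##....
#.##..
Generation 2: 19 live cells
.###..
.....#
...###
##.##.
##..##
#.##.#
Generation 3: 8 live cells
(generation 3 grid is the final answer)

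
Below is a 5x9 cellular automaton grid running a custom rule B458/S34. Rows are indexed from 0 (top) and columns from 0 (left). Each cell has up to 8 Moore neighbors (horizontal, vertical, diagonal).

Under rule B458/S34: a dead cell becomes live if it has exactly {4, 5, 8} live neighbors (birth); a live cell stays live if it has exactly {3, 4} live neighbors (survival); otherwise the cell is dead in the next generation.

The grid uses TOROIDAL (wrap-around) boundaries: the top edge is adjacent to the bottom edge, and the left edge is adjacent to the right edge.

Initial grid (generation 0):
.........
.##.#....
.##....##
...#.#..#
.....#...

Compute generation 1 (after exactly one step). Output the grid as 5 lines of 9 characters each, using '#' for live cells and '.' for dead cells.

Simulating step by step:
Generation 0 (given above): 11 live cells
Generation 1: 6 live cells
(generation 1 grid is the final answer)

Answer: .........
.##......
####.....
.........
.........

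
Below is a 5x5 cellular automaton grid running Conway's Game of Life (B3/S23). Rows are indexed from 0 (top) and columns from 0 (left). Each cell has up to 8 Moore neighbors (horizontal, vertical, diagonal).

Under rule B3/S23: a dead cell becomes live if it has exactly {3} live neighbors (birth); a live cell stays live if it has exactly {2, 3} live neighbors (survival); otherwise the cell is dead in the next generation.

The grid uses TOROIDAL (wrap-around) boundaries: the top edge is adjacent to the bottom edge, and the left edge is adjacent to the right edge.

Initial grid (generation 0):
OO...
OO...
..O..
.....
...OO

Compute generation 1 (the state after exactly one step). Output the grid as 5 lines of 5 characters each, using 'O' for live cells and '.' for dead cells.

Simulating step by step:
Generation 0 (given above): 7 live cells
Generation 1: 8 live cells
(generation 1 grid is the final answer)

Answer: .OO..
O.O..
.O...
...O.
O...O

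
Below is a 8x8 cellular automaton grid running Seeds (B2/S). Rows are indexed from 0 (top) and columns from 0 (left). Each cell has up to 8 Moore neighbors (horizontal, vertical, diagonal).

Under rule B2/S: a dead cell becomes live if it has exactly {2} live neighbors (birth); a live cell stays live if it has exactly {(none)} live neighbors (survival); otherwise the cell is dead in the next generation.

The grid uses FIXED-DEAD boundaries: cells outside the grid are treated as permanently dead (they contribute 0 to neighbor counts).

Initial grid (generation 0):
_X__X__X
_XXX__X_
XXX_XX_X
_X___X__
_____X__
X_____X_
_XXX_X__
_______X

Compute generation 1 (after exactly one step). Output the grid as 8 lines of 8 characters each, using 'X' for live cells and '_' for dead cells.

Answer: X____XX_
________
________
___X____
XX__X___
___X____
X___X__X
_X_XX_X_

Derivation:
Simulating step by step:
Generation 0 (given above): 23 live cells
Generation 1: 15 live cells
(generation 1 grid is the final answer)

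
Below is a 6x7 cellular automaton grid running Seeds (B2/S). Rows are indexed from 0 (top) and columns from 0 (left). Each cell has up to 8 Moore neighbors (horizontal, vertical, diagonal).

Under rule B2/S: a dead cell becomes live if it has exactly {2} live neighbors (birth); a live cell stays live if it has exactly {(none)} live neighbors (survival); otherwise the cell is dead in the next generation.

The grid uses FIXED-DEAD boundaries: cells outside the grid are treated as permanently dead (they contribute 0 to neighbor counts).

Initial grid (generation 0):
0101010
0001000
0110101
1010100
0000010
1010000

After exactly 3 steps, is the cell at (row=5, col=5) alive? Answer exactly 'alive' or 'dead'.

Answer: dead

Derivation:
Simulating step by step:
Generation 0 (given above): 14 live cells
Generation 1: 8 live cells
0000000
1000001
1000000
0000001
1010100
0100000
Generation 2: 12 live cells
0000000
0100000
0100011
1001010
0001010
1011000
Generation 3: 8 live cells
0000000
1010011
0000000
0100000
1000001
0100000

Cell (5,5) at generation 3: 0 -> dead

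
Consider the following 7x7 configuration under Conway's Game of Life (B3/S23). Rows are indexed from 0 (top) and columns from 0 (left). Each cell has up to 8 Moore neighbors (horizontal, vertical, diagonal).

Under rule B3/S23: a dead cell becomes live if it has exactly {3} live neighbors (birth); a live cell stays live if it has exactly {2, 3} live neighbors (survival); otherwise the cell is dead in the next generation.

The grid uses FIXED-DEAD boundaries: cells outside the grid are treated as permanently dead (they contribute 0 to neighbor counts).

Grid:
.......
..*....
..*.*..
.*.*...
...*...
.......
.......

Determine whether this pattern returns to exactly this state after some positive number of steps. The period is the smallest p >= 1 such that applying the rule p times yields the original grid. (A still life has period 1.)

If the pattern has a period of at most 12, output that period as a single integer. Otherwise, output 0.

Simulating and comparing each generation to the original:
Gen 0 (original, given above): 6 live cells
Gen 1: 6 live cells, differs from original
Gen 2: 6 live cells, MATCHES original -> period = 2

Answer: 2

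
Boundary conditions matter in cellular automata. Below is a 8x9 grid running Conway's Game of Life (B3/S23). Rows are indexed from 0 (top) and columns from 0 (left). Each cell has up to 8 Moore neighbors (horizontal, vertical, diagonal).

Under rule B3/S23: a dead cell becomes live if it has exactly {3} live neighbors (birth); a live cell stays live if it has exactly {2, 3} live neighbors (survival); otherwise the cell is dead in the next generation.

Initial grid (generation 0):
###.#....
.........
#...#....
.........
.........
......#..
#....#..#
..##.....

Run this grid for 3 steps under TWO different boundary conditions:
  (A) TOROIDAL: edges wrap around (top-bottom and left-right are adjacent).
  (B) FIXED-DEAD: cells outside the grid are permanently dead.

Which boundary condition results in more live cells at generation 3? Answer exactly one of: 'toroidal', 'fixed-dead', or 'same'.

Answer: toroidal

Derivation:
Under TOROIDAL boundary, generation 3:
#........
###......
.........
.........
.........
.........
...#.....
##.##....
Population = 9

Under FIXED-DEAD boundary, generation 3:
.........
.........
.........
.........
.........
.........
.........
.........
Population = 0

Comparison: toroidal=9, fixed-dead=0 -> toroidal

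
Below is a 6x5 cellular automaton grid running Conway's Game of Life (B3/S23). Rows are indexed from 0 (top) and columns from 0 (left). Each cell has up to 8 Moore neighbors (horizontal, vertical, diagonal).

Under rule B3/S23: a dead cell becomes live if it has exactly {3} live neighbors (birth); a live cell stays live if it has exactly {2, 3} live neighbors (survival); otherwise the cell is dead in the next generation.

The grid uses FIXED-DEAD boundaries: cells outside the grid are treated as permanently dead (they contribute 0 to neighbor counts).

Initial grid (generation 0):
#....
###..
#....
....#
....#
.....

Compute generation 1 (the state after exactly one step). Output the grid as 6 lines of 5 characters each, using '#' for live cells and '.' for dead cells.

Answer: #....
#....
#....
.....
.....
.....

Derivation:
Simulating step by step:
Generation 0 (given above): 7 live cells
Generation 1: 3 live cells
(generation 1 grid is the final answer)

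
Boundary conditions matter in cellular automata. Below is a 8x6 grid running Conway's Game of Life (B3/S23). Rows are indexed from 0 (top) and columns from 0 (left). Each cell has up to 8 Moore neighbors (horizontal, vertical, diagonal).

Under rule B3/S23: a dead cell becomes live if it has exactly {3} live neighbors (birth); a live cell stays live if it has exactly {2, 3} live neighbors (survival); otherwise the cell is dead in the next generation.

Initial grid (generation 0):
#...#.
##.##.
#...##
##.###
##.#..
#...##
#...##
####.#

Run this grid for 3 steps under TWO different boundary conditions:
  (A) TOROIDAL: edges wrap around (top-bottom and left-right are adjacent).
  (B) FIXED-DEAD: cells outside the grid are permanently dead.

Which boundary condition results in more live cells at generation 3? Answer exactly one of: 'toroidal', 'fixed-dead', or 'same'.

Under TOROIDAL boundary, generation 3:
..##..
......
......
..#...
..#.#.
.#..#.
.#....
..##..
Population = 10

Under FIXED-DEAD boundary, generation 3:
##.##.
#....#
.##.##
..#.#.
.#....
.#..#.
#...#.
.#....
Population = 18

Comparison: toroidal=10, fixed-dead=18 -> fixed-dead

Answer: fixed-dead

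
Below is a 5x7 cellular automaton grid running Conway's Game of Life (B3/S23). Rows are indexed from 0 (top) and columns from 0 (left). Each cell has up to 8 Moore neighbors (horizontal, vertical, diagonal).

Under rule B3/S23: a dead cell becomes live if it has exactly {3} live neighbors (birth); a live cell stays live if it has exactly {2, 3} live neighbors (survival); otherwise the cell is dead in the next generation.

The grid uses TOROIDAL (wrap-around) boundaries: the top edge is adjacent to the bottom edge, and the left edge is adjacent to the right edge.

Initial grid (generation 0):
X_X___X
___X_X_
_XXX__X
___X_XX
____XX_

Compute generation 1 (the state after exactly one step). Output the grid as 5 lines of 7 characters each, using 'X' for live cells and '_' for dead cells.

Simulating step by step:
Generation 0 (given above): 14 live cells
Generation 1: 14 live cells
(generation 1 grid is the final answer)

Answer: ___X__X
___XXX_
X__X__X
X__X__X
X__XX__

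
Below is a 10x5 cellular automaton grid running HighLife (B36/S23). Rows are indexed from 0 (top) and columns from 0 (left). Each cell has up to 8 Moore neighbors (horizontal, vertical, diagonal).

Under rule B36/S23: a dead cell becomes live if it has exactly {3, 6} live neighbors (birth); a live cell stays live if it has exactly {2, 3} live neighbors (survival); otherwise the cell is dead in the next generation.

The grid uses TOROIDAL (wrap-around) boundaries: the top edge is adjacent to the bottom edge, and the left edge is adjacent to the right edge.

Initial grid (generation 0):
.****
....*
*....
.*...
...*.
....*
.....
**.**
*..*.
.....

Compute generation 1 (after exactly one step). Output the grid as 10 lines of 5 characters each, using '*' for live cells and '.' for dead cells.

Simulating step by step:
Generation 0 (given above): 15 live cells
Generation 1: 19 live cells
(generation 1 grid is the final answer)

Answer: *.***
.**.*
*....
.....
.....
.....
...*.
****.
****.
**...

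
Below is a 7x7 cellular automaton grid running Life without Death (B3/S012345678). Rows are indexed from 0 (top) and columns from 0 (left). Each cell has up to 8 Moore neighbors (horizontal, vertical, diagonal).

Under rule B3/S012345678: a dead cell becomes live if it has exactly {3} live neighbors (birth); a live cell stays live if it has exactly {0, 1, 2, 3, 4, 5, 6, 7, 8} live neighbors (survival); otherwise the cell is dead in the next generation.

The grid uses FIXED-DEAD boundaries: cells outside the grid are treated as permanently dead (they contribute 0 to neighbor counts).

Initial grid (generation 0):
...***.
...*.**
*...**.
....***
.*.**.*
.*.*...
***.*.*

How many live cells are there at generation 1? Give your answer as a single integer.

Answer: 26

Derivation:
Simulating step by step:
Generation 0 (given above): 23 live cells
Generation 1: 26 live cells
...****
...*.**
*..***.
....***
.*.**.*
.*.*...
*****.*
Population at generation 1: 26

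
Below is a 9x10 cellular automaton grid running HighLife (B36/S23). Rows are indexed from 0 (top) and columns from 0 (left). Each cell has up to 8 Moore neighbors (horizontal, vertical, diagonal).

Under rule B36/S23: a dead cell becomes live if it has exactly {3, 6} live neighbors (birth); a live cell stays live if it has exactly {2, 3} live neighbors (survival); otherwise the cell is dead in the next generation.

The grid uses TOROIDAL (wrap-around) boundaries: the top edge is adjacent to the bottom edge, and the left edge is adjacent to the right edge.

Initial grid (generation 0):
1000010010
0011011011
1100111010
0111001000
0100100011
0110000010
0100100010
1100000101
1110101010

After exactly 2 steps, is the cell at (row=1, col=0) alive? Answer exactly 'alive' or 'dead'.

Answer: alive

Derivation:
Simulating step by step:
Generation 0 (given above): 39 live cells
Generation 1: 31 live cells
1000000011
0011000010
1010000010
0001001010
0010000111
0111000110
0000000110
0001010100
0010011011
Generation 2: 32 live cells
1111000000
1011000111
0110000010
0111000000
0100001001
0111001000
0001100000
0000110001
1000111000

Cell (1,0) at generation 2: 1 -> alive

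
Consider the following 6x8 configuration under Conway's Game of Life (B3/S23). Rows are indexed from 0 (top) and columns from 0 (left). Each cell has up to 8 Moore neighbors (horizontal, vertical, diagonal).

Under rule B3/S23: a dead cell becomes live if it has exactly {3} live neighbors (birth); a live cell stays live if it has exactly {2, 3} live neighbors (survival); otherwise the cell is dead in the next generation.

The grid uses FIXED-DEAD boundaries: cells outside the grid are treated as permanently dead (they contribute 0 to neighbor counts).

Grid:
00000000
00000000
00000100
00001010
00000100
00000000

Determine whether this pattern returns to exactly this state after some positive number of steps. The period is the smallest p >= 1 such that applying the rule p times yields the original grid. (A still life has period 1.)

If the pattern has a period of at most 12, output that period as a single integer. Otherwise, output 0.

Simulating and comparing each generation to the original:
Gen 0 (original, given above): 4 live cells
Gen 1: 4 live cells, MATCHES original -> period = 1

Answer: 1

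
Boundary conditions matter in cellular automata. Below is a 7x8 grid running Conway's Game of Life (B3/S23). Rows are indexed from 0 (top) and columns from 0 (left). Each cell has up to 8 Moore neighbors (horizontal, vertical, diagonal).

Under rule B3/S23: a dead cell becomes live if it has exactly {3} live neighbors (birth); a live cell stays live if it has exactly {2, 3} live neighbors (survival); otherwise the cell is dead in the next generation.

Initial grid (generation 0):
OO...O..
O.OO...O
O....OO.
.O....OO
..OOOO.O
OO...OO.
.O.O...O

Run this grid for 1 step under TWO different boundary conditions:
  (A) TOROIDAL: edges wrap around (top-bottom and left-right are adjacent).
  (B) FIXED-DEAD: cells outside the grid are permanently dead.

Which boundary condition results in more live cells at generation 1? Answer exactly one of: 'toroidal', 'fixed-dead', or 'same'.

Answer: fixed-dead

Derivation:
Under TOROIDAL boundary, generation 1:
...OO.O.
..O.OO..
..O..O..
.OOO....
..OOO...
.O...O..
....OO.O
Population = 19

Under FIXED-DEAD boundary, generation 1:
OOO.....
O.O.OO..
O.O..O..
.OOO...O
O.OOO..O
OO...O.O
OOO...O.
Population = 27

Comparison: toroidal=19, fixed-dead=27 -> fixed-dead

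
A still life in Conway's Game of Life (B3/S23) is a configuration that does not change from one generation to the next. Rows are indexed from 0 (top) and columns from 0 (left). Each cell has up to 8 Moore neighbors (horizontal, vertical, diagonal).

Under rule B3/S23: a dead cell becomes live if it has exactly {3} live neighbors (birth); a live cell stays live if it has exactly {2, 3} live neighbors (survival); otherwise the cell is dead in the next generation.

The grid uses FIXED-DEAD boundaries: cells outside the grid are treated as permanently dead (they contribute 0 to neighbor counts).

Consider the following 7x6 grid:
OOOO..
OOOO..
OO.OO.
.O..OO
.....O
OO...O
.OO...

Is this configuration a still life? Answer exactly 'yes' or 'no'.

Compute generation 1 and compare to generation 0 (given above):
Generation 1:
O..O..
......
.....O
OOOO.O
OO...O
OOO...
OOO...
Cell (0,1) differs: gen0=1 vs gen1=0 -> NOT a still life.

Answer: no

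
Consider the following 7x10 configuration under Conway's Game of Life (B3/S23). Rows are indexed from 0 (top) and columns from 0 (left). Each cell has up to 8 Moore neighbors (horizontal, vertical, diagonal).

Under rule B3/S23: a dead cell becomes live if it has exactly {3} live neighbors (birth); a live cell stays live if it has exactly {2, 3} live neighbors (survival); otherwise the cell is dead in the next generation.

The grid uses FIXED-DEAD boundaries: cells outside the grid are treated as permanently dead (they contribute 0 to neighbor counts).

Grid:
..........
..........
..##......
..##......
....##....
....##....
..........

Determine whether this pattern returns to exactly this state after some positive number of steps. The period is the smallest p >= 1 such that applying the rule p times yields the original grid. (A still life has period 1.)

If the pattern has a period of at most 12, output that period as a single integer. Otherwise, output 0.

Simulating and comparing each generation to the original:
Gen 0 (original, given above): 8 live cells
Gen 1: 6 live cells, differs from original
Gen 2: 8 live cells, MATCHES original -> period = 2

Answer: 2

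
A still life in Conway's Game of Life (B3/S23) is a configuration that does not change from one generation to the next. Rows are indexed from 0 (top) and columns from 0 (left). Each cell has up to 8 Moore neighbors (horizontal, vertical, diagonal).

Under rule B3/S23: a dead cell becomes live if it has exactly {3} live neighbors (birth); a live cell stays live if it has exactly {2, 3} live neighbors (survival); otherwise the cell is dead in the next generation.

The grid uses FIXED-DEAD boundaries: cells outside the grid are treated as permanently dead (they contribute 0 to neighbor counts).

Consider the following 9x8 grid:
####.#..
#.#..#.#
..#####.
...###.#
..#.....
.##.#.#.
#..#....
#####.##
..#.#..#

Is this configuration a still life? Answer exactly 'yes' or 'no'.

Answer: no

Derivation:
Compute generation 1 and compare to generation 0 (given above):
Generation 1:
#.###.#.
#.......
.##....#
........
.##...#.
.##.....
#.....##
#...####
..#.####
Cell (0,1) differs: gen0=1 vs gen1=0 -> NOT a still life.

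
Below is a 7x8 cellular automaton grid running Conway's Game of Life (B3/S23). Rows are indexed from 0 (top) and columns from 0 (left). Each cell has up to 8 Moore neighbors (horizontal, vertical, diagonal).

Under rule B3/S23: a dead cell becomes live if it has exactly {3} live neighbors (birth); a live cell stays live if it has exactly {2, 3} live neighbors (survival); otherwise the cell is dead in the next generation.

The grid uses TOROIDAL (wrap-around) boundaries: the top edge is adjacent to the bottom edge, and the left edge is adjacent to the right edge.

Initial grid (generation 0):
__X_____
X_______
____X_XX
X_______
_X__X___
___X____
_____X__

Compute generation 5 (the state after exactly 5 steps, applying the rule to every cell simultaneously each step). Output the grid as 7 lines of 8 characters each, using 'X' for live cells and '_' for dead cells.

Answer: ________
________
________
________
________
________
________

Derivation:
Simulating step by step:
Generation 0 (given above): 10 live cells
Generation 1: 7 live cells
________
_______X
X______X
X____X_X
________
____X___
________
Generation 2: 5 live cells
________
X______X
________
X_____XX
________
________
________
Generation 3: 3 live cells
________
________
______X_
_______X
_______X
________
________
Generation 4: 2 live cells
________
________
________
______XX
________
________
________
Generation 5: 0 live cells
(generation 5 grid is the final answer)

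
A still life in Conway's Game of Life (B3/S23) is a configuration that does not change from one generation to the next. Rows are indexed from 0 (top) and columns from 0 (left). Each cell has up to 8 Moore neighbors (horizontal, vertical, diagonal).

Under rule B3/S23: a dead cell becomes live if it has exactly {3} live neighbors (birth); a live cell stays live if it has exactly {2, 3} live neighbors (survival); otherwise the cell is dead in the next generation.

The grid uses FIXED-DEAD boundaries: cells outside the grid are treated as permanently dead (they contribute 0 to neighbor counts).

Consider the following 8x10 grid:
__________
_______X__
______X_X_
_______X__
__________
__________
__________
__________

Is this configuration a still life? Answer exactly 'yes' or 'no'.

Answer: yes

Derivation:
Compute generation 1 and compare to generation 0 (given above):
Generation 1:
__________
_______X__
______X_X_
_______X__
__________
__________
__________
__________
The grids are IDENTICAL -> still life.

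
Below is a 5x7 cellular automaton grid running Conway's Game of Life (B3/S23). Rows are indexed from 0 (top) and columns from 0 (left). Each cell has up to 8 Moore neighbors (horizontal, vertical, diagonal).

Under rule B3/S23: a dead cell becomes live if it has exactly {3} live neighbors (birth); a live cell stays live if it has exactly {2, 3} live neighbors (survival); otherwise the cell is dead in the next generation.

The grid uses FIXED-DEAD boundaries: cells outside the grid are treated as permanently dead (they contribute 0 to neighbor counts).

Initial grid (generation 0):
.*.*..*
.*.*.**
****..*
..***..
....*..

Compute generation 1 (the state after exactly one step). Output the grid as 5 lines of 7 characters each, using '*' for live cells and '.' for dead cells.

Answer: ....***
...*.**
*.....*
....**.
....*..

Derivation:
Simulating step by step:
Generation 0 (given above): 16 live cells
Generation 1: 11 live cells
(generation 1 grid is the final answer)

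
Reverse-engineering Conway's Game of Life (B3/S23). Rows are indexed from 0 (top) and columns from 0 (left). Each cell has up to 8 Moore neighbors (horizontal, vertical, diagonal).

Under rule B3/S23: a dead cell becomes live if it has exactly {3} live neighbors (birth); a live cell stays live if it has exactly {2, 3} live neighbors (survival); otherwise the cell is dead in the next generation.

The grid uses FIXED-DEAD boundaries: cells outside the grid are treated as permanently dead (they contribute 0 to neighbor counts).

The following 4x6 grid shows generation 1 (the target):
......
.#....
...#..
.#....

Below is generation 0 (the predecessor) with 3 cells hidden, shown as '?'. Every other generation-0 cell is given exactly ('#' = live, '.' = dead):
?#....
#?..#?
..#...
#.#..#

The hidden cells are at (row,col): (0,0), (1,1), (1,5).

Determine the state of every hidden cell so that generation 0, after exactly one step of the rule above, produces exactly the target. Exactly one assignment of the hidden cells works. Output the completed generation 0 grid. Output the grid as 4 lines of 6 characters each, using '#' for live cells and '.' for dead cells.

Hidden generation-0 cells (in order): (0,0), (1,1), (1,5).
A hidden cell only influences target cells in its own 3x3 neighborhood. Try each of the 2^3 = 8 assignments, step the completed generation 0 forward once under B3/S23, and compare with the target:
  (0,0)=. (1,1)=. (1,5)=. -> step reproduces the target at every cell -> ACCEPT
  (0,0)=. (1,1)=. (1,5)=# -> step gives (2,4)='#' but target has '.' -> reject
  (0,0)=. (1,1)=# (1,5)=. -> step gives (0,0)='#' but target has '.' -> reject
  (0,0)=. (1,1)=# (1,5)=# -> step gives (0,0)='#' but target has '.' -> reject
  (0,0)=# (1,1)=. (1,5)=. -> step gives (0,0)='#' but target has '.' -> reject
  (0,0)=# (1,1)=. (1,5)=# -> step gives (0,0)='#' but target has '.' -> reject
  (0,0)=# (1,1)=# (1,5)=. -> step gives (0,0)='#' but target has '.' -> reject
  (0,0)=# (1,1)=# (1,5)=# -> step gives (0,0)='#' but target has '.' -> reject
Unique solution: (0,0)=dead, (1,1)=dead, (1,5)=dead.
Check: live-neighbor counts of every cell in the completed generation 0:
211111
132201
241322
031210
Applying B3/S23 to generation 0 with these counts gives:
......
.#....
...#..
.#....
which matches the target exactly.

Answer: .#....
#...#.
..#...
#.#..#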